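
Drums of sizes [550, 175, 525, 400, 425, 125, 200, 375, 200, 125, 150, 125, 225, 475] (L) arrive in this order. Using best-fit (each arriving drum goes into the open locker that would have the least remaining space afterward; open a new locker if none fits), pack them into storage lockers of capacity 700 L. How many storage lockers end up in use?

  550 → locker 1 (new)  [load 550/700]
  175 → locker 2 (new)  [load 175/700]
  525 → locker 2  [load 700/700]
  400 → locker 3 (new)  [load 400/700]
  425 → locker 4 (new)  [load 425/700]
  125 → locker 1  [load 675/700]
  200 → locker 4  [load 625/700]
  375 → locker 5 (new)  [load 375/700]
  200 → locker 3  [load 600/700]
  125 → locker 5  [load 500/700]
  150 → locker 5  [load 650/700]
  125 → locker 6 (new)  [load 125/700]
  225 → locker 6  [load 350/700]
  475 → locker 7 (new)  [load 475/700]
7 storage lockers opened.

7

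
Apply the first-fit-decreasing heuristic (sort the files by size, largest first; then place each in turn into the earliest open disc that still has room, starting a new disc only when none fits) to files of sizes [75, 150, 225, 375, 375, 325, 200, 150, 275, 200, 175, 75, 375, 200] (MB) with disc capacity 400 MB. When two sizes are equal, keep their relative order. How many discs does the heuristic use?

Sorted descending: 375, 375, 375, 325, 275, 225, 200, 200, 200, 175, 150, 150, 75, 75.
  375 → disc 1 (new)  [load 375/400]
  375 → disc 2 (new)  [load 375/400]
  375 → disc 3 (new)  [load 375/400]
  325 → disc 4 (new)  [load 325/400]
  275 → disc 5 (new)  [load 275/400]
  225 → disc 6 (new)  [load 225/400]
  200 → disc 7 (new)  [load 200/400]
  200 → disc 7  [load 400/400]
  200 → disc 8 (new)  [load 200/400]
  175 → disc 6  [load 400/400]
  150 → disc 8  [load 350/400]
  150 → disc 9 (new)  [load 150/400]
  75 → disc 4  [load 400/400]
  75 → disc 5  [load 350/400]
9 discs opened.

9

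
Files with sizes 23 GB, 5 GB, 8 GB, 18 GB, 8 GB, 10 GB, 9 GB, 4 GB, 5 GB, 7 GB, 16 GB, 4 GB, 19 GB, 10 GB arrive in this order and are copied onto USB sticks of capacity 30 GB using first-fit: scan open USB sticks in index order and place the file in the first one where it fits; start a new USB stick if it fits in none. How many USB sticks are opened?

6

  23 → USB stick 1 (new)  [load 23/30]
  5 → USB stick 1  [load 28/30]
  8 → USB stick 2 (new)  [load 8/30]
  18 → USB stick 2  [load 26/30]
  8 → USB stick 3 (new)  [load 8/30]
  10 → USB stick 3  [load 18/30]
  9 → USB stick 3  [load 27/30]
  4 → USB stick 2  [load 30/30]
  5 → USB stick 4 (new)  [load 5/30]
  7 → USB stick 4  [load 12/30]
  16 → USB stick 4  [load 28/30]
  4 → USB stick 5 (new)  [load 4/30]
  19 → USB stick 5  [load 23/30]
  10 → USB stick 6 (new)  [load 10/30]
6 USB sticks opened.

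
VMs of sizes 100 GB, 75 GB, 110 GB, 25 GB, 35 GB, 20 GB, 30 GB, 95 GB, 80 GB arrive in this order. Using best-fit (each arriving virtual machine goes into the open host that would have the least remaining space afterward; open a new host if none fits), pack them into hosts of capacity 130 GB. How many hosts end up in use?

5

  100 → host 1 (new)  [load 100/130]
  75 → host 2 (new)  [load 75/130]
  110 → host 3 (new)  [load 110/130]
  25 → host 1  [load 125/130]
  35 → host 2  [load 110/130]
  20 → host 2  [load 130/130]
  30 → host 4 (new)  [load 30/130]
  95 → host 4  [load 125/130]
  80 → host 5 (new)  [load 80/130]
5 hosts opened.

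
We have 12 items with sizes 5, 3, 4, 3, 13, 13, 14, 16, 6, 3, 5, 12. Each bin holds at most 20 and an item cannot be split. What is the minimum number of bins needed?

5

Total = 16 + 14 + 13 + 13 + 12 + 6 + 5 + 5 + 4 + 3 + 3 + 3 = 97.
Lower bound: ⌈97/20⌉ = 5 bins.
A packing using 5 bins:
  bin 1: 16 + 4 = 20
  bin 2: 14 + 6 = 20
  bin 3: 13 + 5 = 18
  bin 4: 13 + 3 + 3 = 19
  bin 5: 12 + 5 + 3 = 20
This matches the lower bound, so 5 is optimal.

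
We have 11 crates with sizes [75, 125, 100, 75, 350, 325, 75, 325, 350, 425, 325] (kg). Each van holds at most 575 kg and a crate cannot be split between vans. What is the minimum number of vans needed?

Total = 425 + 350 + 350 + 325 + 325 + 325 + 125 + 100 + 75 + 75 + 75 = 2550 kg.
Lower bound: ⌈2550/575⌉ = 5 vans.
Also, 6 crates each exceed 575/2 kg, and no two of those can share a van, so at least 6 vans are needed.
A packing using 6 vans:
  van 1: 425 + 125 = 550
  van 2: 350 + 100 + 75 = 525
  van 3: 350 + 75 + 75 = 500
  van 4: 325 = 325
  van 5: 325 = 325
  van 6: 325 = 325
This matches the lower bound, so 6 is optimal.

6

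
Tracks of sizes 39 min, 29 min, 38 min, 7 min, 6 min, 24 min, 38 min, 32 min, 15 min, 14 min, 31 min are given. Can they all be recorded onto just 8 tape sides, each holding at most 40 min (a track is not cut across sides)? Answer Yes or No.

Yes

A valid assignment using 8 tape sides:
  side 1: 39 = 39
  side 2: 38 = 38
  side 3: 38 = 38
  side 4: 32 + 7 = 39
  side 5: 31 + 6 = 37
  side 6: 29 = 29
  side 7: 24 + 15 = 39
  side 8: 14 = 14
Every load is within 40 min, so 8 tape sides suffice.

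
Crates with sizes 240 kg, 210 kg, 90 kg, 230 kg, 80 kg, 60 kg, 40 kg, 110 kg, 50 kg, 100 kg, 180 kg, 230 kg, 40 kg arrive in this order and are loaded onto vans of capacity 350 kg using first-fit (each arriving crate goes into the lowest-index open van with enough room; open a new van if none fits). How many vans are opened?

  240 → van 1 (new)  [load 240/350]
  210 → van 2 (new)  [load 210/350]
  90 → van 1  [load 330/350]
  230 → van 3 (new)  [load 230/350]
  80 → van 2  [load 290/350]
  60 → van 2  [load 350/350]
  40 → van 3  [load 270/350]
  110 → van 4 (new)  [load 110/350]
  50 → van 3  [load 320/350]
  100 → van 4  [load 210/350]
  180 → van 5 (new)  [load 180/350]
  230 → van 6 (new)  [load 230/350]
  40 → van 4  [load 250/350]
6 vans opened.

6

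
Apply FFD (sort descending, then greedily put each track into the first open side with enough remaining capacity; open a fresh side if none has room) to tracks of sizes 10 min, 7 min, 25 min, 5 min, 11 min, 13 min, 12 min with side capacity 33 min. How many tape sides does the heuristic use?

Sorted descending: 25, 13, 12, 11, 10, 7, 5.
  25 → side 1 (new)  [load 25/33]
  13 → side 2 (new)  [load 13/33]
  12 → side 2  [load 25/33]
  11 → side 3 (new)  [load 11/33]
  10 → side 3  [load 21/33]
  7 → side 1  [load 32/33]
  5 → side 2  [load 30/33]
3 tape sides opened.

3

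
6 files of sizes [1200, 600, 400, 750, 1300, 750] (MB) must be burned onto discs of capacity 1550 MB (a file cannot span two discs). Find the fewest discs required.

4

Total = 1300 + 1200 + 750 + 750 + 600 + 400 = 5000 MB.
Lower bound: ⌈5000/1550⌉ = 4 discs.
A packing using 4 discs:
  disc 1: 1300 = 1300
  disc 2: 1200 = 1200
  disc 3: 750 + 750 = 1500
  disc 4: 600 + 400 = 1000
This matches the lower bound, so 4 is optimal.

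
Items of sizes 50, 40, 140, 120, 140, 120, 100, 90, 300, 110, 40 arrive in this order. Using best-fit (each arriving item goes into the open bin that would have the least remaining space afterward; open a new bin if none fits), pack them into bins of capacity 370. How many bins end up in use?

4

  50 → bin 1 (new)  [load 50/370]
  40 → bin 1  [load 90/370]
  140 → bin 1  [load 230/370]
  120 → bin 1  [load 350/370]
  140 → bin 2 (new)  [load 140/370]
  120 → bin 2  [load 260/370]
  100 → bin 2  [load 360/370]
  90 → bin 3 (new)  [load 90/370]
  300 → bin 4 (new)  [load 300/370]
  110 → bin 3  [load 200/370]
  40 → bin 4  [load 340/370]
4 bins opened.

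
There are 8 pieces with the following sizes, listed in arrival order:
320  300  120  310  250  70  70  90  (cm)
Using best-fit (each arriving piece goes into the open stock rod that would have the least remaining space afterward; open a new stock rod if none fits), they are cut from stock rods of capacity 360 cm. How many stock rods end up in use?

  320 → stock rod 1 (new)  [load 320/360]
  300 → stock rod 2 (new)  [load 300/360]
  120 → stock rod 3 (new)  [load 120/360]
  310 → stock rod 4 (new)  [load 310/360]
  250 → stock rod 5 (new)  [load 250/360]
  70 → stock rod 5  [load 320/360]
  70 → stock rod 3  [load 190/360]
  90 → stock rod 3  [load 280/360]
5 stock rods opened.

5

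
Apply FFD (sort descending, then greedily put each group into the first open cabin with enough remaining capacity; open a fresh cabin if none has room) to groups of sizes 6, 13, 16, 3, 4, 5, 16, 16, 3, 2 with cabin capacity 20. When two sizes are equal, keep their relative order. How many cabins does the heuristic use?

5

Sorted descending: 16, 16, 16, 13, 6, 5, 4, 3, 3, 2.
  16 → cabin 1 (new)  [load 16/20]
  16 → cabin 2 (new)  [load 16/20]
  16 → cabin 3 (new)  [load 16/20]
  13 → cabin 4 (new)  [load 13/20]
  6 → cabin 4  [load 19/20]
  5 → cabin 5 (new)  [load 5/20]
  4 → cabin 1  [load 20/20]
  3 → cabin 2  [load 19/20]
  3 → cabin 3  [load 19/20]
  2 → cabin 5  [load 7/20]
5 cabins opened.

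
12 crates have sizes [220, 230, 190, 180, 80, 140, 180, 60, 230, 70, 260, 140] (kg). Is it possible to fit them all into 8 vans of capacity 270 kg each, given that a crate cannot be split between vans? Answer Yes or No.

No

Total = 1980 kg; ⌈1980/270⌉ = 8.
9 crates each exceed half the capacity and cannot share a van, forcing at least 9 vans.
At least 9 vans are required, but only 8 are allowed.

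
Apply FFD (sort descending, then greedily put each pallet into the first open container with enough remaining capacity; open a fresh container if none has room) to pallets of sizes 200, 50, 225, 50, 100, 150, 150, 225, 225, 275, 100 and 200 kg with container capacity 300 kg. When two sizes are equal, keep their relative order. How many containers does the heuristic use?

7

Sorted descending: 275, 225, 225, 225, 200, 200, 150, 150, 100, 100, 50, 50.
  275 → container 1 (new)  [load 275/300]
  225 → container 2 (new)  [load 225/300]
  225 → container 3 (new)  [load 225/300]
  225 → container 4 (new)  [load 225/300]
  200 → container 5 (new)  [load 200/300]
  200 → container 6 (new)  [load 200/300]
  150 → container 7 (new)  [load 150/300]
  150 → container 7  [load 300/300]
  100 → container 5  [load 300/300]
  100 → container 6  [load 300/300]
  50 → container 2  [load 275/300]
  50 → container 3  [load 275/300]
7 containers opened.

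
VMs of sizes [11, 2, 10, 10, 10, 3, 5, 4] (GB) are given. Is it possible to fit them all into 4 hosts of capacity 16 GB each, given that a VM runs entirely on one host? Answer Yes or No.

Yes

A valid assignment using 4 hosts:
  host 1: 11 + 5 = 16
  host 2: 10 + 4 + 2 = 16
  host 3: 10 + 3 = 13
  host 4: 10 = 10
Every load is within 16 GB, so 4 hosts suffice.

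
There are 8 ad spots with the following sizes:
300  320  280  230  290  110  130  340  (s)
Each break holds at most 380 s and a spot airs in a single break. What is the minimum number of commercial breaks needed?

Total = 340 + 320 + 300 + 290 + 280 + 230 + 130 + 110 = 2000 s.
Lower bound: ⌈2000/380⌉ = 6 commercial breaks.
A packing using 7 commercial breaks:
  break 1: 340 = 340
  break 2: 320 = 320
  break 3: 300 = 300
  break 4: 290 = 290
  break 5: 280 = 280
  break 6: 230 + 130 = 360
  break 7: 110 = 110
No arrangement into 6 commercial breaks stays within capacity, so 7 is optimal.

7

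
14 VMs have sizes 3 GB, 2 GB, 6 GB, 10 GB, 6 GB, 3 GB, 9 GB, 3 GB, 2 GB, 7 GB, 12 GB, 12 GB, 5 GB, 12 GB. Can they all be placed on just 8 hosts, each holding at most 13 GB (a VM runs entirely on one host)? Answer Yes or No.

Yes

A valid assignment using 8 hosts:
  host 1: 12 = 12
  host 2: 12 = 12
  host 3: 12 = 12
  host 4: 10 + 3 = 13
  host 5: 9 + 3 = 12
  host 6: 7 + 6 = 13
  host 7: 6 + 5 + 2 = 13
  host 8: 3 + 2 = 5
Every load is within 13 GB, so 8 hosts suffice.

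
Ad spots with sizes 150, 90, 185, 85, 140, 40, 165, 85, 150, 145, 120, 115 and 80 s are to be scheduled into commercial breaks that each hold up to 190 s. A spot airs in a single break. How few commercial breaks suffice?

Total = 185 + 165 + 150 + 150 + 145 + 140 + 120 + 115 + 90 + 85 + 85 + 80 + 40 = 1550 s.
Lower bound: ⌈1550/190⌉ = 9 commercial breaks.
A packing using 10 commercial breaks:
  break 1: 185 = 185
  break 2: 165 = 165
  break 3: 150 + 40 = 190
  break 4: 150 = 150
  break 5: 145 = 145
  break 6: 140 = 140
  break 7: 120 = 120
  break 8: 115 = 115
  break 9: 90 + 85 = 175
  break 10: 85 + 80 = 165
No arrangement into 9 commercial breaks stays within capacity, so 10 is optimal.

10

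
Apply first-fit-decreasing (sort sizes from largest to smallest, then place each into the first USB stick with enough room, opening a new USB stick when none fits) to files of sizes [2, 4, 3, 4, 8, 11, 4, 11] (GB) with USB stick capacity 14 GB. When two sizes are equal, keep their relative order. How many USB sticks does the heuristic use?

Sorted descending: 11, 11, 8, 4, 4, 4, 3, 2.
  11 → USB stick 1 (new)  [load 11/14]
  11 → USB stick 2 (new)  [load 11/14]
  8 → USB stick 3 (new)  [load 8/14]
  4 → USB stick 3  [load 12/14]
  4 → USB stick 4 (new)  [load 4/14]
  4 → USB stick 4  [load 8/14]
  3 → USB stick 1  [load 14/14]
  2 → USB stick 2  [load 13/14]
4 USB sticks opened.

4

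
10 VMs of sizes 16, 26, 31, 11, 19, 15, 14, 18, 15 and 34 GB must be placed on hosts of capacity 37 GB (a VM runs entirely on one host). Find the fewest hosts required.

Total = 34 + 31 + 26 + 19 + 18 + 16 + 15 + 15 + 14 + 11 = 199 GB.
Lower bound: ⌈199/37⌉ = 6 hosts.
A packing using 6 hosts:
  host 1: 34 = 34
  host 2: 31 = 31
  host 3: 26 + 11 = 37
  host 4: 19 + 18 = 37
  host 5: 16 + 15 = 31
  host 6: 15 + 14 = 29
This matches the lower bound, so 6 is optimal.

6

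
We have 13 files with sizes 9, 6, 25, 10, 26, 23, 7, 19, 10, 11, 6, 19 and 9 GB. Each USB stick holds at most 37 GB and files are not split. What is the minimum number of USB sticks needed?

5

Total = 26 + 25 + 23 + 19 + 19 + 11 + 10 + 10 + 9 + 9 + 7 + 6 + 6 = 180 GB.
Lower bound: ⌈180/37⌉ = 5 USB sticks.
A packing using 5 USB sticks:
  USB stick 1: 26 + 11 = 37
  USB stick 2: 25 + 10 = 35
  USB stick 3: 23 + 7 + 6 = 36
  USB stick 4: 19 + 10 + 6 = 35
  USB stick 5: 19 + 9 + 9 = 37
This matches the lower bound, so 5 is optimal.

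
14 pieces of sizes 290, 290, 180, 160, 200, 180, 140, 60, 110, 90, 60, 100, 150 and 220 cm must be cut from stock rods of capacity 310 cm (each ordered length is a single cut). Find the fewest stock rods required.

8

Total = 290 + 290 + 220 + 200 + 180 + 180 + 160 + 150 + 140 + 110 + 100 + 90 + 60 + 60 = 2230 cm.
Lower bound: ⌈2230/310⌉ = 8 stock rods.
A packing using 8 stock rods:
  stock rod 1: 290 = 290
  stock rod 2: 290 = 290
  stock rod 3: 220 + 90 = 310
  stock rod 4: 200 + 110 = 310
  stock rod 5: 180 + 100 = 280
  stock rod 6: 180 + 60 + 60 = 300
  stock rod 7: 160 + 150 = 310
  stock rod 8: 140 = 140
This matches the lower bound, so 8 is optimal.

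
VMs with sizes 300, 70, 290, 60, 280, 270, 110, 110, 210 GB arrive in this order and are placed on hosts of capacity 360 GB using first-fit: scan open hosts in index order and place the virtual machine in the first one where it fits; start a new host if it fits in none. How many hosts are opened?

  300 → host 1 (new)  [load 300/360]
  70 → host 2 (new)  [load 70/360]
  290 → host 2  [load 360/360]
  60 → host 1  [load 360/360]
  280 → host 3 (new)  [load 280/360]
  270 → host 4 (new)  [load 270/360]
  110 → host 5 (new)  [load 110/360]
  110 → host 5  [load 220/360]
  210 → host 6 (new)  [load 210/360]
6 hosts opened.

6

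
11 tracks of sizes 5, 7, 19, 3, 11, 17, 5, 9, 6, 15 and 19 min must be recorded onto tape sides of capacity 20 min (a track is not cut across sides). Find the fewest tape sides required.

Total = 19 + 19 + 17 + 15 + 11 + 9 + 7 + 6 + 5 + 5 + 3 = 116 min.
Lower bound: ⌈116/20⌉ = 6 tape sides.
A packing using 6 tape sides:
  side 1: 19 = 19
  side 2: 19 = 19
  side 3: 17 + 3 = 20
  side 4: 15 + 5 = 20
  side 5: 11 + 9 = 20
  side 6: 7 + 6 + 5 = 18
This matches the lower bound, so 6 is optimal.

6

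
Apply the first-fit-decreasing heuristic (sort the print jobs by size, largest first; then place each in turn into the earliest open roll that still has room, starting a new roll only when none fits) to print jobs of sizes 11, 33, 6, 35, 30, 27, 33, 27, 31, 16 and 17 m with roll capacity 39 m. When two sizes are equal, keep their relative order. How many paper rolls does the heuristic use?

Sorted descending: 35, 33, 33, 31, 30, 27, 27, 17, 16, 11, 6.
  35 → roll 1 (new)  [load 35/39]
  33 → roll 2 (new)  [load 33/39]
  33 → roll 3 (new)  [load 33/39]
  31 → roll 4 (new)  [load 31/39]
  30 → roll 5 (new)  [load 30/39]
  27 → roll 6 (new)  [load 27/39]
  27 → roll 7 (new)  [load 27/39]
  17 → roll 8 (new)  [load 17/39]
  16 → roll 8  [load 33/39]
  11 → roll 6  [load 38/39]
  6 → roll 2  [load 39/39]
8 paper rolls opened.

8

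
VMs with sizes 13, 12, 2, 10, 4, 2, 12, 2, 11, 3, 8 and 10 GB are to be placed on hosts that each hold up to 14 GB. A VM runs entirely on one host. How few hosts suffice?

Total = 13 + 12 + 12 + 11 + 10 + 10 + 8 + 4 + 3 + 2 + 2 + 2 = 89 GB.
Lower bound: ⌈89/14⌉ = 7 hosts.
A packing using 7 hosts:
  host 1: 13 = 13
  host 2: 12 + 2 = 14
  host 3: 12 + 2 = 14
  host 4: 11 + 3 = 14
  host 5: 10 + 4 = 14
  host 6: 10 + 2 = 12
  host 7: 8 = 8
This matches the lower bound, so 7 is optimal.

7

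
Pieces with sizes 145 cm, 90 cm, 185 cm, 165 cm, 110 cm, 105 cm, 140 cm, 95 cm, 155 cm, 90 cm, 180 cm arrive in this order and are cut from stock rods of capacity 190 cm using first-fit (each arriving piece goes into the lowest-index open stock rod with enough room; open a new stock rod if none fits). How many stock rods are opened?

  145 → stock rod 1 (new)  [load 145/190]
  90 → stock rod 2 (new)  [load 90/190]
  185 → stock rod 3 (new)  [load 185/190]
  165 → stock rod 4 (new)  [load 165/190]
  110 → stock rod 5 (new)  [load 110/190]
  105 → stock rod 6 (new)  [load 105/190]
  140 → stock rod 7 (new)  [load 140/190]
  95 → stock rod 2  [load 185/190]
  155 → stock rod 8 (new)  [load 155/190]
  90 → stock rod 9 (new)  [load 90/190]
  180 → stock rod 10 (new)  [load 180/190]
10 stock rods opened.

10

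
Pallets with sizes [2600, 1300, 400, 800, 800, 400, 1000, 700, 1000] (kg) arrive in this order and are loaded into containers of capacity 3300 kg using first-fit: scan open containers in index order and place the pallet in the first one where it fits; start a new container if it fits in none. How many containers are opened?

  2600 → container 1 (new)  [load 2600/3300]
  1300 → container 2 (new)  [load 1300/3300]
  400 → container 1  [load 3000/3300]
  800 → container 2  [load 2100/3300]
  800 → container 2  [load 2900/3300]
  400 → container 2  [load 3300/3300]
  1000 → container 3 (new)  [load 1000/3300]
  700 → container 3  [load 1700/3300]
  1000 → container 3  [load 2700/3300]
3 containers opened.

3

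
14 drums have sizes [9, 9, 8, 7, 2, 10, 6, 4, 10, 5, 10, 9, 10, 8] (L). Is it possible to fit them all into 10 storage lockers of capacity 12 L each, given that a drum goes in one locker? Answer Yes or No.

No

Total = 107 L; ⌈107/12⌉ = 9.
10 drums each exceed half the capacity and cannot share a locker, forcing at least 10 storage lockers.
The bound of 10 does not rule out 10, but exhaustive search shows no assignment into 10 storage lockers of capacity 12 L exists — the minimum is 11.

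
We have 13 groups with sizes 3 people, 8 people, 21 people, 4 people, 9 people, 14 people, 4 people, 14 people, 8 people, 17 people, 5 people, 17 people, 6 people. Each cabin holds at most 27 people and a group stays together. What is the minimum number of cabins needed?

Total = 21 + 17 + 17 + 14 + 14 + 9 + 8 + 8 + 6 + 5 + 4 + 4 + 3 = 130 people.
Lower bound: ⌈130/27⌉ = 5 cabins.
A packing using 5 cabins:
  cabin 1: 21 + 6 = 27
  cabin 2: 17 + 9 = 26
  cabin 3: 17 + 8 = 25
  cabin 4: 14 + 8 + 5 = 27
  cabin 5: 14 + 4 + 4 + 3 = 25
This matches the lower bound, so 5 is optimal.

5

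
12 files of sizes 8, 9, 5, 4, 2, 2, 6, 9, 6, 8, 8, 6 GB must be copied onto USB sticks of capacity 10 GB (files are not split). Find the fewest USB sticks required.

Total = 9 + 9 + 8 + 8 + 8 + 6 + 6 + 6 + 5 + 4 + 2 + 2 = 73 GB.
Lower bound: ⌈73/10⌉ = 8 USB sticks.
A packing using 9 USB sticks:
  USB stick 1: 9 = 9
  USB stick 2: 9 = 9
  USB stick 3: 8 + 2 = 10
  USB stick 4: 8 + 2 = 10
  USB stick 5: 8 = 8
  USB stick 6: 6 + 4 = 10
  USB stick 7: 6 = 6
  USB stick 8: 6 = 6
  USB stick 9: 5 = 5
No arrangement into 8 USB sticks stays within capacity, so 9 is optimal.

9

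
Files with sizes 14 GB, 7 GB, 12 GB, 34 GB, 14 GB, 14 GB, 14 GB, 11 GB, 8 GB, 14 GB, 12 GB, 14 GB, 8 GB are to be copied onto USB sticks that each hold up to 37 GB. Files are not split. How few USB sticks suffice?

Total = 34 + 14 + 14 + 14 + 14 + 14 + 14 + 12 + 12 + 11 + 8 + 8 + 7 = 176 GB.
Lower bound: ⌈176/37⌉ = 5 USB sticks.
A packing using 5 USB sticks:
  USB stick 1: 34 = 34
  USB stick 2: 14 + 14 + 8 = 36
  USB stick 3: 14 + 14 + 8 = 36
  USB stick 4: 14 + 14 + 7 = 35
  USB stick 5: 12 + 12 + 11 = 35
This matches the lower bound, so 5 is optimal.

5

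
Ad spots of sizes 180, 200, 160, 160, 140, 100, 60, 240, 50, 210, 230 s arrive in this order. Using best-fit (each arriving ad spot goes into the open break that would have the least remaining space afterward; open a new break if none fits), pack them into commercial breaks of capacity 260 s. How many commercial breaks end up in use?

8

  180 → break 1 (new)  [load 180/260]
  200 → break 2 (new)  [load 200/260]
  160 → break 3 (new)  [load 160/260]
  160 → break 4 (new)  [load 160/260]
  140 → break 5 (new)  [load 140/260]
  100 → break 3  [load 260/260]
  60 → break 2  [load 260/260]
  240 → break 6 (new)  [load 240/260]
  50 → break 1  [load 230/260]
  210 → break 7 (new)  [load 210/260]
  230 → break 8 (new)  [load 230/260]
8 commercial breaks opened.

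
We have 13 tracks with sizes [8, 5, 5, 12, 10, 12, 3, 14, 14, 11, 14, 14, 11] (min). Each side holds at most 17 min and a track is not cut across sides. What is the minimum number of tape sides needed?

Total = 14 + 14 + 14 + 14 + 12 + 12 + 11 + 11 + 10 + 8 + 5 + 5 + 3 = 133 min.
Lower bound: ⌈133/17⌉ = 8 tape sides.
Also, 9 tracks each exceed 17/2 min, and no two of those can share a side, so at least 9 tape sides are needed.
A packing using 10 tape sides:
  side 1: 14 + 3 = 17
  side 2: 14 = 14
  side 3: 14 = 14
  side 4: 14 = 14
  side 5: 12 + 5 = 17
  side 6: 12 + 5 = 17
  side 7: 11 = 11
  side 8: 11 = 11
  side 9: 10 = 10
  side 10: 8 = 8
No arrangement into 9 tape sides stays within capacity, so 10 is optimal.

10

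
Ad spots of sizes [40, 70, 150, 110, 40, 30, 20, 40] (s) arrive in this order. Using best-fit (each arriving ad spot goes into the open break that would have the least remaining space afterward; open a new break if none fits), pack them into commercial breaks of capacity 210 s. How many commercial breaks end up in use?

3

  40 → break 1 (new)  [load 40/210]
  70 → break 1  [load 110/210]
  150 → break 2 (new)  [load 150/210]
  110 → break 3 (new)  [load 110/210]
  40 → break 2  [load 190/210]
  30 → break 1  [load 140/210]
  20 → break 2  [load 210/210]
  40 → break 1  [load 180/210]
3 commercial breaks opened.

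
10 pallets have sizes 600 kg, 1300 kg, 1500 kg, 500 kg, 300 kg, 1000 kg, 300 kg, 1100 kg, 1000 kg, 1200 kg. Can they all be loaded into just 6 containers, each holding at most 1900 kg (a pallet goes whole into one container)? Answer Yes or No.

Yes

A valid assignment using 6 containers:
  container 1: 1500 + 300 = 1800
  container 2: 1300 + 600 = 1900
  container 3: 1200 + 500 = 1700
  container 4: 1100 + 300 = 1400
  container 5: 1000 = 1000
  container 6: 1000 = 1000
Every load is within 1900 kg, so 6 containers suffice.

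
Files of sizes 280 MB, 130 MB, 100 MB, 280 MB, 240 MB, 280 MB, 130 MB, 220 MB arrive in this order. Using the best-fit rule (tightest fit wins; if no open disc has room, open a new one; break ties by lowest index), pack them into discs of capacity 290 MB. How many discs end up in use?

7

  280 → disc 1 (new)  [load 280/290]
  130 → disc 2 (new)  [load 130/290]
  100 → disc 2  [load 230/290]
  280 → disc 3 (new)  [load 280/290]
  240 → disc 4 (new)  [load 240/290]
  280 → disc 5 (new)  [load 280/290]
  130 → disc 6 (new)  [load 130/290]
  220 → disc 7 (new)  [load 220/290]
7 discs opened.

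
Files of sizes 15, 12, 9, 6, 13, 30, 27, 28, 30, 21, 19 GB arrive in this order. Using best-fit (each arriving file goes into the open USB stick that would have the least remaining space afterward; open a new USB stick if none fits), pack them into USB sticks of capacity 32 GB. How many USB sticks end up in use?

  15 → USB stick 1 (new)  [load 15/32]
  12 → USB stick 1  [load 27/32]
  9 → USB stick 2 (new)  [load 9/32]
  6 → USB stick 2  [load 15/32]
  13 → USB stick 2  [load 28/32]
  30 → USB stick 3 (new)  [load 30/32]
  27 → USB stick 4 (new)  [load 27/32]
  28 → USB stick 5 (new)  [load 28/32]
  30 → USB stick 6 (new)  [load 30/32]
  21 → USB stick 7 (new)  [load 21/32]
  19 → USB stick 8 (new)  [load 19/32]
8 USB sticks opened.

8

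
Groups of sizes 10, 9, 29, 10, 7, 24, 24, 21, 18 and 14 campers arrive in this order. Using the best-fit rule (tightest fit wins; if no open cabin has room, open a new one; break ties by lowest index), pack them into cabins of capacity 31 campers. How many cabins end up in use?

7

  10 → cabin 1 (new)  [load 10/31]
  9 → cabin 1  [load 19/31]
  29 → cabin 2 (new)  [load 29/31]
  10 → cabin 1  [load 29/31]
  7 → cabin 3 (new)  [load 7/31]
  24 → cabin 3  [load 31/31]
  24 → cabin 4 (new)  [load 24/31]
  21 → cabin 5 (new)  [load 21/31]
  18 → cabin 6 (new)  [load 18/31]
  14 → cabin 7 (new)  [load 14/31]
7 cabins opened.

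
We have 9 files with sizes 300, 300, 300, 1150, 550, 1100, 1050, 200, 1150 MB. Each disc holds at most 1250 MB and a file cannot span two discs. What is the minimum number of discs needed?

Total = 1150 + 1150 + 1100 + 1050 + 550 + 300 + 300 + 300 + 200 = 6100 MB.
Lower bound: ⌈6100/1250⌉ = 5 discs.
A packing using 6 discs:
  disc 1: 1150 = 1150
  disc 2: 1150 = 1150
  disc 3: 1100 = 1100
  disc 4: 1050 + 200 = 1250
  disc 5: 550 + 300 + 300 = 1150
  disc 6: 300 = 300
No arrangement into 5 discs stays within capacity, so 6 is optimal.

6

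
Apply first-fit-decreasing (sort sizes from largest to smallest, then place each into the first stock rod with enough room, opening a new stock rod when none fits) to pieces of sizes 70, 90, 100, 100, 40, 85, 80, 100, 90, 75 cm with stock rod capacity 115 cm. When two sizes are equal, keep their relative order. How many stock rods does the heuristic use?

9

Sorted descending: 100, 100, 100, 90, 90, 85, 80, 75, 70, 40.
  100 → stock rod 1 (new)  [load 100/115]
  100 → stock rod 2 (new)  [load 100/115]
  100 → stock rod 3 (new)  [load 100/115]
  90 → stock rod 4 (new)  [load 90/115]
  90 → stock rod 5 (new)  [load 90/115]
  85 → stock rod 6 (new)  [load 85/115]
  80 → stock rod 7 (new)  [load 80/115]
  75 → stock rod 8 (new)  [load 75/115]
  70 → stock rod 9 (new)  [load 70/115]
  40 → stock rod 8  [load 115/115]
9 stock rods opened.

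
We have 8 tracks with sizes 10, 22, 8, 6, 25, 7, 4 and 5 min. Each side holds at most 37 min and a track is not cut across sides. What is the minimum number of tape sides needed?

Total = 25 + 22 + 10 + 8 + 7 + 6 + 5 + 4 = 87 min.
Lower bound: ⌈87/37⌉ = 3 tape sides.
A packing using 3 tape sides:
  side 1: 25 + 10 = 35
  side 2: 22 + 8 + 7 = 37
  side 3: 6 + 5 + 4 = 15
This matches the lower bound, so 3 is optimal.

3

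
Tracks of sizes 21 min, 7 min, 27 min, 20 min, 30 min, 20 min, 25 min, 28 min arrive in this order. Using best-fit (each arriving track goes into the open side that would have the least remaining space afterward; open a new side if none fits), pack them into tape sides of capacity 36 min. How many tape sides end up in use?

7

  21 → side 1 (new)  [load 21/36]
  7 → side 1  [load 28/36]
  27 → side 2 (new)  [load 27/36]
  20 → side 3 (new)  [load 20/36]
  30 → side 4 (new)  [load 30/36]
  20 → side 5 (new)  [load 20/36]
  25 → side 6 (new)  [load 25/36]
  28 → side 7 (new)  [load 28/36]
7 tape sides opened.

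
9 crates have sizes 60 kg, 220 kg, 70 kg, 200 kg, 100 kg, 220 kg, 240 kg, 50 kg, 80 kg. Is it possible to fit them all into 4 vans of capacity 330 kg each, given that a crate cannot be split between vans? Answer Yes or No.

A valid assignment using 4 vans:
  van 1: 240 + 80 = 320
  van 2: 220 + 100 = 320
  van 3: 220 + 70 = 290
  van 4: 200 + 60 + 50 = 310
Every load is within 330 kg, so 4 vans suffice.

Yes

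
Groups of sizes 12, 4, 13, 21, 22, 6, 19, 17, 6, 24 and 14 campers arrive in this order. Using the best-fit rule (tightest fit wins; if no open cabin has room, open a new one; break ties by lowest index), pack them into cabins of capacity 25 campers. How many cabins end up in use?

8

  12 → cabin 1 (new)  [load 12/25]
  4 → cabin 1  [load 16/25]
  13 → cabin 2 (new)  [load 13/25]
  21 → cabin 3 (new)  [load 21/25]
  22 → cabin 4 (new)  [load 22/25]
  6 → cabin 1  [load 22/25]
  19 → cabin 5 (new)  [load 19/25]
  17 → cabin 6 (new)  [load 17/25]
  6 → cabin 5  [load 25/25]
  24 → cabin 7 (new)  [load 24/25]
  14 → cabin 8 (new)  [load 14/25]
8 cabins opened.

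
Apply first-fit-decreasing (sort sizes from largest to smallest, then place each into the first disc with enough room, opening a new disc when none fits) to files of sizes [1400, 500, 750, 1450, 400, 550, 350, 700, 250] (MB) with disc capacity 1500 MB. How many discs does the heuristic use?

5

Sorted descending: 1450, 1400, 750, 700, 550, 500, 400, 350, 250.
  1450 → disc 1 (new)  [load 1450/1500]
  1400 → disc 2 (new)  [load 1400/1500]
  750 → disc 3 (new)  [load 750/1500]
  700 → disc 3  [load 1450/1500]
  550 → disc 4 (new)  [load 550/1500]
  500 → disc 4  [load 1050/1500]
  400 → disc 4  [load 1450/1500]
  350 → disc 5 (new)  [load 350/1500]
  250 → disc 5  [load 600/1500]
5 discs opened.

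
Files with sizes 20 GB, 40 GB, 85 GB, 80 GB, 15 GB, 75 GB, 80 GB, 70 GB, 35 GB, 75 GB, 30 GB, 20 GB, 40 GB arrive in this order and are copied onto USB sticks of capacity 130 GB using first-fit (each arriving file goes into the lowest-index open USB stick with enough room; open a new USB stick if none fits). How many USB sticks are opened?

  20 → USB stick 1 (new)  [load 20/130]
  40 → USB stick 1  [load 60/130]
  85 → USB stick 2 (new)  [load 85/130]
  80 → USB stick 3 (new)  [load 80/130]
  15 → USB stick 1  [load 75/130]
  75 → USB stick 4 (new)  [load 75/130]
  80 → USB stick 5 (new)  [load 80/130]
  70 → USB stick 6 (new)  [load 70/130]
  35 → USB stick 1  [load 110/130]
  75 → USB stick 7 (new)  [load 75/130]
  30 → USB stick 2  [load 115/130]
  20 → USB stick 1  [load 130/130]
  40 → USB stick 3  [load 120/130]
7 USB sticks opened.

7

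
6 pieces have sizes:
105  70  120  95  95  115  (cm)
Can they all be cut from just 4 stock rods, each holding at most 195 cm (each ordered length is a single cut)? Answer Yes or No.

Yes

A valid assignment using 4 stock rods:
  stock rod 1: 120 + 70 = 190
  stock rod 2: 115 = 115
  stock rod 3: 105 = 105
  stock rod 4: 95 + 95 = 190
Every load is within 195 cm, so 4 stock rods suffice.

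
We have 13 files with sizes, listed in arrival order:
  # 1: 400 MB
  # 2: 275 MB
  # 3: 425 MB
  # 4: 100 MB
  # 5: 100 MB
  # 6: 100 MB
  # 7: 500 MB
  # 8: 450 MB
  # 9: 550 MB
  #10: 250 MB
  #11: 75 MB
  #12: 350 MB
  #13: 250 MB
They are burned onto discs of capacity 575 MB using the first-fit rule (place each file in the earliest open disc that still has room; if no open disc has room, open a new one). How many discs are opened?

8

  400 → disc 1 (new)  [load 400/575]
  275 → disc 2 (new)  [load 275/575]
  425 → disc 3 (new)  [load 425/575]
  100 → disc 1  [load 500/575]
  100 → disc 2  [load 375/575]
  100 → disc 2  [load 475/575]
  500 → disc 4 (new)  [load 500/575]
  450 → disc 5 (new)  [load 450/575]
  550 → disc 6 (new)  [load 550/575]
  250 → disc 7 (new)  [load 250/575]
  75 → disc 1  [load 575/575]
  350 → disc 8 (new)  [load 350/575]
  250 → disc 7  [load 500/575]
8 discs opened.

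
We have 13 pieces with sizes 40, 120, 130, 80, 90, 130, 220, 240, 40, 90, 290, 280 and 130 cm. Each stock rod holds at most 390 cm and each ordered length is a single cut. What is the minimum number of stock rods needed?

Total = 290 + 280 + 240 + 220 + 130 + 130 + 130 + 120 + 90 + 90 + 80 + 40 + 40 = 1880 cm.
Lower bound: ⌈1880/390⌉ = 5 stock rods.
A packing using 5 stock rods:
  stock rod 1: 290 + 90 = 380
  stock rod 2: 280 + 90 = 370
  stock rod 3: 240 + 130 = 370
  stock rod 4: 220 + 130 + 40 = 390
  stock rod 5: 130 + 120 + 80 + 40 = 370
This matches the lower bound, so 5 is optimal.

5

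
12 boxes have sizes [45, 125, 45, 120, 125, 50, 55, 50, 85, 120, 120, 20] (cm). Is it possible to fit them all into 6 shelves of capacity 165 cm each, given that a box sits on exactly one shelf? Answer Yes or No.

Total = 960 cm; ⌈960/165⌉ = 6.
The bound of 6 does not rule out 6, but exhaustive search shows no assignment into 6 shelves of capacity 165 cm exists — the minimum is 7.

No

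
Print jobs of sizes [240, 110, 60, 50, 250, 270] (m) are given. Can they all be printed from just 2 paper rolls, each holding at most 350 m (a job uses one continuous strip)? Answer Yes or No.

No

Total = 980 m; ⌈980/350⌉ = 3.
At least 3 paper rolls are required, but only 2 are allowed.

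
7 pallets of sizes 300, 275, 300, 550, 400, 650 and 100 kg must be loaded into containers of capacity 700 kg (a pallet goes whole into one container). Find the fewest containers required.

4

Total = 650 + 550 + 400 + 300 + 300 + 275 + 100 = 2575 kg.
Lower bound: ⌈2575/700⌉ = 4 containers.
A packing using 4 containers:
  container 1: 650 = 650
  container 2: 550 + 100 = 650
  container 3: 400 + 300 = 700
  container 4: 300 + 275 = 575
This matches the lower bound, so 4 is optimal.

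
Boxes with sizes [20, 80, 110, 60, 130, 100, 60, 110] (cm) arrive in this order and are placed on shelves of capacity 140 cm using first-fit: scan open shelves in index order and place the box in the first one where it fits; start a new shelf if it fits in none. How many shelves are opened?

6

  20 → shelf 1 (new)  [load 20/140]
  80 → shelf 1  [load 100/140]
  110 → shelf 2 (new)  [load 110/140]
  60 → shelf 3 (new)  [load 60/140]
  130 → shelf 4 (new)  [load 130/140]
  100 → shelf 5 (new)  [load 100/140]
  60 → shelf 3  [load 120/140]
  110 → shelf 6 (new)  [load 110/140]
6 shelves opened.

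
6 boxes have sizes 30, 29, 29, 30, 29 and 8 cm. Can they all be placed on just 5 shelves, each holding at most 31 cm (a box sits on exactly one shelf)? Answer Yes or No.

Total = 155 cm; ⌈155/31⌉ = 5.
The bound of 5 does not rule out 5, but exhaustive search shows no assignment into 5 shelves of capacity 31 cm exists — the minimum is 6.

No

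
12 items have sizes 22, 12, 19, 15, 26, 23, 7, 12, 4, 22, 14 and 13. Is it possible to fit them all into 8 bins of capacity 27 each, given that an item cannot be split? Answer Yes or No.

Yes

A valid assignment using 8 bins:
  bin 1: 26 = 26
  bin 2: 23 + 4 = 27
  bin 3: 22 = 22
  bin 4: 22 = 22
  bin 5: 19 + 7 = 26
  bin 6: 15 + 12 = 27
  bin 7: 14 + 13 = 27
  bin 8: 12 = 12
Every load is within 27, so 8 bins suffice.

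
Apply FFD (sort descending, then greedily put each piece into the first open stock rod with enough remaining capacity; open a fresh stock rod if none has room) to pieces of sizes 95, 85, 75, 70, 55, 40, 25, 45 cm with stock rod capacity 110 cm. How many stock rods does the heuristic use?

Sorted descending: 95, 85, 75, 70, 55, 45, 40, 25.
  95 → stock rod 1 (new)  [load 95/110]
  85 → stock rod 2 (new)  [load 85/110]
  75 → stock rod 3 (new)  [load 75/110]
  70 → stock rod 4 (new)  [load 70/110]
  55 → stock rod 5 (new)  [load 55/110]
  45 → stock rod 5  [load 100/110]
  40 → stock rod 4  [load 110/110]
  25 → stock rod 2  [load 110/110]
5 stock rods opened.

5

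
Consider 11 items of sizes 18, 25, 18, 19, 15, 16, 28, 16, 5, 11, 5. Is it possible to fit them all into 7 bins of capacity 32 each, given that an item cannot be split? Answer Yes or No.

Yes

A valid assignment using 7 bins:
  bin 1: 28 = 28
  bin 2: 25 + 5 = 30
  bin 3: 19 + 11 = 30
  bin 4: 18 + 5 = 23
  bin 5: 18 = 18
  bin 6: 16 + 16 = 32
  bin 7: 15 = 15
Every load is within 32, so 7 bins suffice.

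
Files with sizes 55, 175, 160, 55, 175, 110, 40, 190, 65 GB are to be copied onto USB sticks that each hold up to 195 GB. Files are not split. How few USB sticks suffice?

6

Total = 190 + 175 + 175 + 160 + 110 + 65 + 55 + 55 + 40 = 1025 GB.
Lower bound: ⌈1025/195⌉ = 6 USB sticks.
A packing using 6 USB sticks:
  USB stick 1: 190 = 190
  USB stick 2: 175 = 175
  USB stick 3: 175 = 175
  USB stick 4: 160 = 160
  USB stick 5: 110 + 65 = 175
  USB stick 6: 55 + 55 + 40 = 150
This matches the lower bound, so 6 is optimal.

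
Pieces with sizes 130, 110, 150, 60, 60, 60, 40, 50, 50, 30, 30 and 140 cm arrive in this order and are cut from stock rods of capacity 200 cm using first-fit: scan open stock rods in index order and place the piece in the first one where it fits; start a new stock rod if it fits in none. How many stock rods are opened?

  130 → stock rod 1 (new)  [load 130/200]
  110 → stock rod 2 (new)  [load 110/200]
  150 → stock rod 3 (new)  [load 150/200]
  60 → stock rod 1  [load 190/200]
  60 → stock rod 2  [load 170/200]
  60 → stock rod 4 (new)  [load 60/200]
  40 → stock rod 3  [load 190/200]
  50 → stock rod 4  [load 110/200]
  50 → stock rod 4  [load 160/200]
  30 → stock rod 2  [load 200/200]
  30 → stock rod 4  [load 190/200]
  140 → stock rod 5 (new)  [load 140/200]
5 stock rods opened.

5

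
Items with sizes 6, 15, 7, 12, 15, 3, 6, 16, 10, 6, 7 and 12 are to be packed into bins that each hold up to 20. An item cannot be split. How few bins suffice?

Total = 16 + 15 + 15 + 12 + 12 + 10 + 7 + 7 + 6 + 6 + 6 + 3 = 115.
Lower bound: ⌈115/20⌉ = 6 bins.
A packing using 7 bins:
  bin 1: 16 + 3 = 19
  bin 2: 15 = 15
  bin 3: 15 = 15
  bin 4: 12 + 7 = 19
  bin 5: 12 + 7 = 19
  bin 6: 10 + 6 = 16
  bin 7: 6 + 6 = 12
No arrangement into 6 bins stays within capacity, so 7 is optimal.

7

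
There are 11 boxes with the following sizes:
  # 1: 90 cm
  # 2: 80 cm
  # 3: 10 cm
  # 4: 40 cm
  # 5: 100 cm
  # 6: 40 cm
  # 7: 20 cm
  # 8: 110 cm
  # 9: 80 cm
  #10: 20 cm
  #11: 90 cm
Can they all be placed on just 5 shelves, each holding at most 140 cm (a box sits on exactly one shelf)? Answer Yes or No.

No

Total = 680 cm; ⌈680/140⌉ = 5.
6 boxes each exceed half the capacity and cannot share a shelf, forcing at least 6 shelves.
At least 6 shelves are required, but only 5 are allowed.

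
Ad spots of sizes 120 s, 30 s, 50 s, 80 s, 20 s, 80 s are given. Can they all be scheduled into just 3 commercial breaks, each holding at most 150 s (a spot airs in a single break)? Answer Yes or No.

Yes

A valid assignment using 3 commercial breaks:
  break 1: 120 + 30 = 150
  break 2: 80 + 50 + 20 = 150
  break 3: 80 = 80
Every load is within 150 s, so 3 commercial breaks suffice.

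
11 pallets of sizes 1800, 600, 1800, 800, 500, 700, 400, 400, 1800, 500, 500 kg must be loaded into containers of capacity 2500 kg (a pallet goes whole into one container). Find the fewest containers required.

Total = 1800 + 1800 + 1800 + 800 + 700 + 600 + 500 + 500 + 500 + 400 + 400 = 9800 kg.
Lower bound: ⌈9800/2500⌉ = 4 containers.
A packing using 5 containers:
  container 1: 1800 + 700 = 2500
  container 2: 1800 + 600 = 2400
  container 3: 1800 + 500 = 2300
  container 4: 800 + 500 + 500 + 400 = 2200
  container 5: 400 = 400
No arrangement into 4 containers stays within capacity, so 5 is optimal.

5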